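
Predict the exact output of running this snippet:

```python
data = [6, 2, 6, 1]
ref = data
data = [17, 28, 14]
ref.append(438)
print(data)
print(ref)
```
[17, 28, 14]
[6, 2, 6, 1, 438]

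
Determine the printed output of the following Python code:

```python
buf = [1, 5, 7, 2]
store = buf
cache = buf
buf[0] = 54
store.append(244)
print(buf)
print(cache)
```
[54, 5, 7, 2, 244]
[54, 5, 7, 2, 244]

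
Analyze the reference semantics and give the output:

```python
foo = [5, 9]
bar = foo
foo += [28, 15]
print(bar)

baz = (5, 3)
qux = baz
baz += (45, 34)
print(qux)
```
[5, 9, 28, 15]
(5, 3)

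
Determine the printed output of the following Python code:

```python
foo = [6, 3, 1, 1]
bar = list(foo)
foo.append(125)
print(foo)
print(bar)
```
[6, 3, 1, 1, 125]
[6, 3, 1, 1]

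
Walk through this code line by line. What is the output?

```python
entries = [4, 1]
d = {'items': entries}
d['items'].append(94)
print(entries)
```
[4, 1, 94]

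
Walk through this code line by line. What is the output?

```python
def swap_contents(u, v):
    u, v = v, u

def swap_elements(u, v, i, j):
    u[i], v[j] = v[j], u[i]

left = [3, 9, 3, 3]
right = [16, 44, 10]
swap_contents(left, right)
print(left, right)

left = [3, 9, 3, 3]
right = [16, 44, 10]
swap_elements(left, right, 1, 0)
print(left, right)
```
[3, 9, 3, 3] [16, 44, 10]
[3, 16, 3, 3] [9, 44, 10]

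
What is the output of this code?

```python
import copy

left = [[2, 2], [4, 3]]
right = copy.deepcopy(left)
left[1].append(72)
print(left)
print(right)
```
[[2, 2], [4, 3, 72]]
[[2, 2], [4, 3]]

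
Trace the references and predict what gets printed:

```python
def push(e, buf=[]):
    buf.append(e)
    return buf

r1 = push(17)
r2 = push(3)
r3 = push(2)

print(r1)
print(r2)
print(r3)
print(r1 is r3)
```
[17, 3, 2]
[17, 3, 2]
[17, 3, 2]
True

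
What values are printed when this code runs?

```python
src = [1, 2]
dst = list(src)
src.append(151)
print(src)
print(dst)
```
[1, 2, 151]
[1, 2]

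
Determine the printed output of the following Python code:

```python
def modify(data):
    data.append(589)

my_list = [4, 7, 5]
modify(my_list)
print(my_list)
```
[4, 7, 5, 589]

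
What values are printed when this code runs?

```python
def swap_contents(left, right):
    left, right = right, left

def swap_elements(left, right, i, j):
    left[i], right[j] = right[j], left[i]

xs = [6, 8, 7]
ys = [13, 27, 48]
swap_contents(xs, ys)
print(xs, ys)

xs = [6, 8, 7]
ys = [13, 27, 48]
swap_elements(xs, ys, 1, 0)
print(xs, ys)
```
[6, 8, 7] [13, 27, 48]
[6, 13, 7] [8, 27, 48]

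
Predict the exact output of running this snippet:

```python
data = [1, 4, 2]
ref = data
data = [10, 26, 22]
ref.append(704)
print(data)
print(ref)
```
[10, 26, 22]
[1, 4, 2, 704]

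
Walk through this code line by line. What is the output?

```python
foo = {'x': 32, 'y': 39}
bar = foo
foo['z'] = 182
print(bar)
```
{'x': 32, 'y': 39, 'z': 182}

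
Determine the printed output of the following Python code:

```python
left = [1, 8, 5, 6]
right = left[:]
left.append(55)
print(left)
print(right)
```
[1, 8, 5, 6, 55]
[1, 8, 5, 6]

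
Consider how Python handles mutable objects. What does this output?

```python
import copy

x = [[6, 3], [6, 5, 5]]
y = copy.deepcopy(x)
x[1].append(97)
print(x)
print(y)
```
[[6, 3], [6, 5, 5, 97]]
[[6, 3], [6, 5, 5]]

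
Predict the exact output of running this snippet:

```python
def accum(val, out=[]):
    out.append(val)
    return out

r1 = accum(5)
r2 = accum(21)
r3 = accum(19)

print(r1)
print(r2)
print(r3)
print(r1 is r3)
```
[5, 21, 19]
[5, 21, 19]
[5, 21, 19]
True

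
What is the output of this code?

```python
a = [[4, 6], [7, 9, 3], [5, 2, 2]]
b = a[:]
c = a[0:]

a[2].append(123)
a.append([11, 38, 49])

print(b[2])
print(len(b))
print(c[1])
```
[5, 2, 2, 123]
3
[7, 9, 3]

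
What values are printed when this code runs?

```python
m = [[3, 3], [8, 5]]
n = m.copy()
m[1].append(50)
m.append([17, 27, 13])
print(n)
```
[[3, 3], [8, 5, 50]]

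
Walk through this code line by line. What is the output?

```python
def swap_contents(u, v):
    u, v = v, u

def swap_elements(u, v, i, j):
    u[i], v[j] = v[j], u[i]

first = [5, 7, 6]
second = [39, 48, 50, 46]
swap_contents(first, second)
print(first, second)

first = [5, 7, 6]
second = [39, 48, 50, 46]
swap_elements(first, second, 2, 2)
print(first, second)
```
[5, 7, 6] [39, 48, 50, 46]
[5, 7, 50] [39, 48, 6, 46]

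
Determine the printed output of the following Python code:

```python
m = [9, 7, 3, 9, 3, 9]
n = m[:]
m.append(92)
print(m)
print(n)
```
[9, 7, 3, 9, 3, 9, 92]
[9, 7, 3, 9, 3, 9]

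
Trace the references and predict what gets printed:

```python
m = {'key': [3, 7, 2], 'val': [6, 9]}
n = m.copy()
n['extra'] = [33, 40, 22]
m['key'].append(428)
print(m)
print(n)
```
{'key': [3, 7, 2, 428], 'val': [6, 9]}
{'key': [3, 7, 2, 428], 'val': [6, 9], 'extra': [33, 40, 22]}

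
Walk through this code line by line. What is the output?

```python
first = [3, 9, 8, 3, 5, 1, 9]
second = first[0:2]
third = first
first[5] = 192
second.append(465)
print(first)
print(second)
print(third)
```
[3, 9, 8, 3, 5, 192, 9]
[3, 9, 465]
[3, 9, 8, 3, 5, 192, 9]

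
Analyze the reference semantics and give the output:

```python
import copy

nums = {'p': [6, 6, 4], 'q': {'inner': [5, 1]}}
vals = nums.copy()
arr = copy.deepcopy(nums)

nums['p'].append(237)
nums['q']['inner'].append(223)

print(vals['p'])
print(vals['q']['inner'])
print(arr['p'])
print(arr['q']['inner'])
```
[6, 6, 4, 237]
[5, 1, 223]
[6, 6, 4]
[5, 1]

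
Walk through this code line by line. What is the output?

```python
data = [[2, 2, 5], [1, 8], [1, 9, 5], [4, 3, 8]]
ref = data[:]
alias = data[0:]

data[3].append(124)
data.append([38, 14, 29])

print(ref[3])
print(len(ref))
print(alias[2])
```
[4, 3, 8, 124]
4
[1, 9, 5]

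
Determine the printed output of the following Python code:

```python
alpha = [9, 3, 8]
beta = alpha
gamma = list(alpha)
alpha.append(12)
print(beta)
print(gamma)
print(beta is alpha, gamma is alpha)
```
[9, 3, 8, 12]
[9, 3, 8]
True False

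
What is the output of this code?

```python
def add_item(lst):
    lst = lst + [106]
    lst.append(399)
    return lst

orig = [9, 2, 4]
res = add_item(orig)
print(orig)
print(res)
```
[9, 2, 4]
[9, 2, 4, 106, 399]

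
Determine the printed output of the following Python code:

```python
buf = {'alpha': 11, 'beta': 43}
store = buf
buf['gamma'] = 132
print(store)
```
{'alpha': 11, 'beta': 43, 'gamma': 132}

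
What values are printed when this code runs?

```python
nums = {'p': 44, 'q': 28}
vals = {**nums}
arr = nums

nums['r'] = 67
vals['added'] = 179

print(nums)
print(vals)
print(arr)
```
{'p': 44, 'q': 28, 'r': 67}
{'p': 44, 'q': 28, 'added': 179}
{'p': 44, 'q': 28, 'r': 67}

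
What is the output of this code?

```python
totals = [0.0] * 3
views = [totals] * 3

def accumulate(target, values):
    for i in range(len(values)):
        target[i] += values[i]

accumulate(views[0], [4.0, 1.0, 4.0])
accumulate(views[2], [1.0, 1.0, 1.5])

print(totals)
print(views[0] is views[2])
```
[5.0, 2.0, 5.5]
True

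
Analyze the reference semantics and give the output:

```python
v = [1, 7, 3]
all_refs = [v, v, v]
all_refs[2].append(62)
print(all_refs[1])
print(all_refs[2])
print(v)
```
[1, 7, 3, 62]
[1, 7, 3, 62]
[1, 7, 3, 62]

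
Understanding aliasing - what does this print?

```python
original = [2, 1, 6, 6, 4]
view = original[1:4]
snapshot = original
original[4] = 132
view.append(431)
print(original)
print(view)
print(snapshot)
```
[2, 1, 6, 6, 132]
[1, 6, 6, 431]
[2, 1, 6, 6, 132]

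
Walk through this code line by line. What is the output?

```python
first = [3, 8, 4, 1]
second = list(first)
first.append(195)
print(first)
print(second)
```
[3, 8, 4, 1, 195]
[3, 8, 4, 1]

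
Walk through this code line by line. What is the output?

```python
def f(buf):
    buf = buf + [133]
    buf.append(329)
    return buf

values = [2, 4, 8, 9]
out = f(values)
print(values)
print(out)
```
[2, 4, 8, 9]
[2, 4, 8, 9, 133, 329]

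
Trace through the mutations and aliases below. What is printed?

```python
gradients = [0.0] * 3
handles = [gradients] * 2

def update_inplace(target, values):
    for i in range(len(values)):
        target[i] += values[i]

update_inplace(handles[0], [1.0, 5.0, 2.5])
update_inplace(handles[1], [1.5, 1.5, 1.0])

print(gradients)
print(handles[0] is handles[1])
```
[2.5, 6.5, 3.5]
True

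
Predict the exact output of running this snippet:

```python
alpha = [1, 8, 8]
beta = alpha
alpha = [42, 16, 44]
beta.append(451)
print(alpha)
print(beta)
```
[42, 16, 44]
[1, 8, 8, 451]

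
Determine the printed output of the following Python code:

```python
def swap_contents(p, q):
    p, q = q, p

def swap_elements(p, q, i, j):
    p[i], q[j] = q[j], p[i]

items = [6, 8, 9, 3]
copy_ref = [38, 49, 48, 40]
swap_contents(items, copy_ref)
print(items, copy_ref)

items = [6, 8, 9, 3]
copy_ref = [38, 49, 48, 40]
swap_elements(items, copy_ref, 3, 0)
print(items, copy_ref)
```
[6, 8, 9, 3] [38, 49, 48, 40]
[6, 8, 9, 38] [3, 49, 48, 40]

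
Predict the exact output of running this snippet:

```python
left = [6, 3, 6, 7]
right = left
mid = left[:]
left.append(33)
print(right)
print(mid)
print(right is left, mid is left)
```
[6, 3, 6, 7, 33]
[6, 3, 6, 7]
True False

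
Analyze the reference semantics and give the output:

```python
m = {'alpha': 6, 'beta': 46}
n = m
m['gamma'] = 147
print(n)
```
{'alpha': 6, 'beta': 46, 'gamma': 147}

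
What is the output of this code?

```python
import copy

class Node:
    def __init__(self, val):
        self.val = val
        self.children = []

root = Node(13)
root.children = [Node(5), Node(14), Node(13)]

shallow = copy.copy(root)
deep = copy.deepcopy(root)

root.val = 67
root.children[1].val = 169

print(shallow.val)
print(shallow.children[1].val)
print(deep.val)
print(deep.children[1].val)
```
13
169
13
14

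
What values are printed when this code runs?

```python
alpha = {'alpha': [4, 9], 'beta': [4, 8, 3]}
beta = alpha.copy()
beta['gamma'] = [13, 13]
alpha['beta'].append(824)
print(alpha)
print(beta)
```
{'alpha': [4, 9], 'beta': [4, 8, 3, 824]}
{'alpha': [4, 9], 'beta': [4, 8, 3, 824], 'gamma': [13, 13]}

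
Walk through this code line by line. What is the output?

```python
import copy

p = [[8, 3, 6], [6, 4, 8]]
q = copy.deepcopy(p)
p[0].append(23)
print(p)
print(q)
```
[[8, 3, 6, 23], [6, 4, 8]]
[[8, 3, 6], [6, 4, 8]]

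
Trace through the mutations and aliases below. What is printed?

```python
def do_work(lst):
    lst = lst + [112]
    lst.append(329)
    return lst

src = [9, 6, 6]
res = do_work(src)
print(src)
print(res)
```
[9, 6, 6]
[9, 6, 6, 112, 329]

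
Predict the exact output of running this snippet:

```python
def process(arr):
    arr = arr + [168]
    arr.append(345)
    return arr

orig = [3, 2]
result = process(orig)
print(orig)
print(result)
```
[3, 2]
[3, 2, 168, 345]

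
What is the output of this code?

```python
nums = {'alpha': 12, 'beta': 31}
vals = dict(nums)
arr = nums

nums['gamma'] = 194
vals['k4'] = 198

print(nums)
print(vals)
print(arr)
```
{'alpha': 12, 'beta': 31, 'gamma': 194}
{'alpha': 12, 'beta': 31, 'k4': 198}
{'alpha': 12, 'beta': 31, 'gamma': 194}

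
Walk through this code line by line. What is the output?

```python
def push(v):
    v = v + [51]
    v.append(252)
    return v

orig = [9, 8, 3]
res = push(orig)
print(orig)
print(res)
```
[9, 8, 3]
[9, 8, 3, 51, 252]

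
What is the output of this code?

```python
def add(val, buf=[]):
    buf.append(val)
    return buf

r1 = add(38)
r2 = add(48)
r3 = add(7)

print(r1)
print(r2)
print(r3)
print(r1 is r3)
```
[38, 48, 7]
[38, 48, 7]
[38, 48, 7]
True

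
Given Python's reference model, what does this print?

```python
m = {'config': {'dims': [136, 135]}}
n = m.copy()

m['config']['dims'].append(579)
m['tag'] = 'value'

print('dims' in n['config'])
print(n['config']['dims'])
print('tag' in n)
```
True
[136, 135, 579]
False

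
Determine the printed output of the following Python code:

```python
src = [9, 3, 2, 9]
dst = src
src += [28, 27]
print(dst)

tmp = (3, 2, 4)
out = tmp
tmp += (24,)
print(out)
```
[9, 3, 2, 9, 28, 27]
(3, 2, 4)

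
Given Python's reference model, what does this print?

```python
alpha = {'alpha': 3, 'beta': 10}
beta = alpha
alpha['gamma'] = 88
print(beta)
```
{'alpha': 3, 'beta': 10, 'gamma': 88}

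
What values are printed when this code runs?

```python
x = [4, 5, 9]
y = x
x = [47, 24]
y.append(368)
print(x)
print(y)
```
[47, 24]
[4, 5, 9, 368]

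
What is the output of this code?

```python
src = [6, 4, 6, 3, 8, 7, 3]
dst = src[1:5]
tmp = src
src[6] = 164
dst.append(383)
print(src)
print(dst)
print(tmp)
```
[6, 4, 6, 3, 8, 7, 164]
[4, 6, 3, 8, 383]
[6, 4, 6, 3, 8, 7, 164]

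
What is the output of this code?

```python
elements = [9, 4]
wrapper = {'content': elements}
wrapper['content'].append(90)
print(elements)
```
[9, 4, 90]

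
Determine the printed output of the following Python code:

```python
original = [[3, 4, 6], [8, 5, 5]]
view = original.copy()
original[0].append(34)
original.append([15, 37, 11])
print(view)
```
[[3, 4, 6, 34], [8, 5, 5]]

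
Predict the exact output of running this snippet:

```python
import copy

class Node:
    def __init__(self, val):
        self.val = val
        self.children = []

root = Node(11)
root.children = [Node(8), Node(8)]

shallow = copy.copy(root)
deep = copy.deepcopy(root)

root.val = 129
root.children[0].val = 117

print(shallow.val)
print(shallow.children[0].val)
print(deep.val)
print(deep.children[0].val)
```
11
117
11
8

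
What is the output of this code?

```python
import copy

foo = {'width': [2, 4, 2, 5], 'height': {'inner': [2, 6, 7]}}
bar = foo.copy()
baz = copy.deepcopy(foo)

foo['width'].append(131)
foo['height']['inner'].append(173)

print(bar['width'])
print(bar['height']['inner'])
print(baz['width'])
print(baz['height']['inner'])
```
[2, 4, 2, 5, 131]
[2, 6, 7, 173]
[2, 4, 2, 5]
[2, 6, 7]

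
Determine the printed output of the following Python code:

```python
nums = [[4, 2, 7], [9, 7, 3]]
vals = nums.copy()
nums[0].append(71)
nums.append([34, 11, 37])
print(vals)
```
[[4, 2, 7, 71], [9, 7, 3]]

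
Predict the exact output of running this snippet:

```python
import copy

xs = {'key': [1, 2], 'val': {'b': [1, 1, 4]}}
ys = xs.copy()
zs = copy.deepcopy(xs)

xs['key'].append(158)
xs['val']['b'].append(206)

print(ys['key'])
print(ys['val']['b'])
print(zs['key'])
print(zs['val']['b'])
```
[1, 2, 158]
[1, 1, 4, 206]
[1, 2]
[1, 1, 4]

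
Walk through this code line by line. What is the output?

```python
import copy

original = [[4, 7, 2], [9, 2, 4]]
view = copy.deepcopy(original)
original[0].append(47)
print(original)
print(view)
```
[[4, 7, 2, 47], [9, 2, 4]]
[[4, 7, 2], [9, 2, 4]]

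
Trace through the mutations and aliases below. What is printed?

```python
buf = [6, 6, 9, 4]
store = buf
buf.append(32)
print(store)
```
[6, 6, 9, 4, 32]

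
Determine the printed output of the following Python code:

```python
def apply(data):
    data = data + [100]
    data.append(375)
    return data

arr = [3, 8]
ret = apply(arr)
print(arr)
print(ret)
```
[3, 8]
[3, 8, 100, 375]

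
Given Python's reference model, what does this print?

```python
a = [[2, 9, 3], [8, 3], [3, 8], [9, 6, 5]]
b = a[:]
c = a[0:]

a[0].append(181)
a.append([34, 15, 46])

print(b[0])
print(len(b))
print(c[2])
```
[2, 9, 3, 181]
4
[3, 8]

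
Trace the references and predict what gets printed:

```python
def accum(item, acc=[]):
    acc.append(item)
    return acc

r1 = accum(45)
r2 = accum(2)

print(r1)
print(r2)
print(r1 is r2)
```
[45, 2]
[45, 2]
True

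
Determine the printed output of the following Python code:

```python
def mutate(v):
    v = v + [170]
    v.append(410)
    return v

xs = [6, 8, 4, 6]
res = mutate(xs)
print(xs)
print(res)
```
[6, 8, 4, 6]
[6, 8, 4, 6, 170, 410]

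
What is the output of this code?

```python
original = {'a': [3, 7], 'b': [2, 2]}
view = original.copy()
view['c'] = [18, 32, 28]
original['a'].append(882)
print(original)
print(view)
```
{'a': [3, 7, 882], 'b': [2, 2]}
{'a': [3, 7, 882], 'b': [2, 2], 'c': [18, 32, 28]}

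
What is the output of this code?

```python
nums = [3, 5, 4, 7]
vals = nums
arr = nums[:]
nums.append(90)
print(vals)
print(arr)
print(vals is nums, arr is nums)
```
[3, 5, 4, 7, 90]
[3, 5, 4, 7]
True False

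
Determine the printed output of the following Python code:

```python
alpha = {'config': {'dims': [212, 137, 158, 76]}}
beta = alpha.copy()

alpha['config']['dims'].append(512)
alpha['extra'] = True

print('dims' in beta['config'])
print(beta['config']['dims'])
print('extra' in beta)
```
True
[212, 137, 158, 76, 512]
False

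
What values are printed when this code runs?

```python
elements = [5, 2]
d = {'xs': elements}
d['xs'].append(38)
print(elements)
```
[5, 2, 38]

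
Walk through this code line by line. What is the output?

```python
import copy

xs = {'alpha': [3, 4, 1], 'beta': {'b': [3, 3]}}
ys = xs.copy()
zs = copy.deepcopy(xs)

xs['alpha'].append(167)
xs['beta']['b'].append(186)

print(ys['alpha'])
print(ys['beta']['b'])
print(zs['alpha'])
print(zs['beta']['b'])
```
[3, 4, 1, 167]
[3, 3, 186]
[3, 4, 1]
[3, 3]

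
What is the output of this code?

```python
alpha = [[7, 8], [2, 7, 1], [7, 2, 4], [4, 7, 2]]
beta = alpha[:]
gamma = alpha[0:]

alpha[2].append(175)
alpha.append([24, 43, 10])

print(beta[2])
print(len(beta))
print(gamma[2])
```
[7, 2, 4, 175]
4
[7, 2, 4, 175]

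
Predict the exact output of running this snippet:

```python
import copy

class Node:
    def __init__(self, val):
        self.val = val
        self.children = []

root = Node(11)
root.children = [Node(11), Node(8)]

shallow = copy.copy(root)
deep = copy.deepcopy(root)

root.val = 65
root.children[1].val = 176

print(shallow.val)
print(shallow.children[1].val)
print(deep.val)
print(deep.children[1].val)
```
11
176
11
8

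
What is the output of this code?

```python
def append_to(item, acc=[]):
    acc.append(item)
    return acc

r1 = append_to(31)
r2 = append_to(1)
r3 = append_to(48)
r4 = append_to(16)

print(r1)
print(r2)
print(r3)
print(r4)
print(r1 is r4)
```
[31, 1, 48, 16]
[31, 1, 48, 16]
[31, 1, 48, 16]
[31, 1, 48, 16]
True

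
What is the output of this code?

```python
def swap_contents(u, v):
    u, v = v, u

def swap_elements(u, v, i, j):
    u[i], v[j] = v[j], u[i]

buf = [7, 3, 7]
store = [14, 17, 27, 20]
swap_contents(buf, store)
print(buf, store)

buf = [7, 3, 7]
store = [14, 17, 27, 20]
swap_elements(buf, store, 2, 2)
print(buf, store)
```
[7, 3, 7] [14, 17, 27, 20]
[7, 3, 27] [14, 17, 7, 20]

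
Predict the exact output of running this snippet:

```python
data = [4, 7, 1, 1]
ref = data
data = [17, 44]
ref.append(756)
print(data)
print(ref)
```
[17, 44]
[4, 7, 1, 1, 756]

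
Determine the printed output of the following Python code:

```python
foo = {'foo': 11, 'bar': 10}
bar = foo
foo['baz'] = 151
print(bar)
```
{'foo': 11, 'bar': 10, 'baz': 151}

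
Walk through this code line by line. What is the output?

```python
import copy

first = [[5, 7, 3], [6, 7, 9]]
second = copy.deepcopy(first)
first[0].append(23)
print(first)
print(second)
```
[[5, 7, 3, 23], [6, 7, 9]]
[[5, 7, 3], [6, 7, 9]]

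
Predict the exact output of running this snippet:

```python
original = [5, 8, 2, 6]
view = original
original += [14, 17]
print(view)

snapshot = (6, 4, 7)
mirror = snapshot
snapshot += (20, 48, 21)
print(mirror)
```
[5, 8, 2, 6, 14, 17]
(6, 4, 7)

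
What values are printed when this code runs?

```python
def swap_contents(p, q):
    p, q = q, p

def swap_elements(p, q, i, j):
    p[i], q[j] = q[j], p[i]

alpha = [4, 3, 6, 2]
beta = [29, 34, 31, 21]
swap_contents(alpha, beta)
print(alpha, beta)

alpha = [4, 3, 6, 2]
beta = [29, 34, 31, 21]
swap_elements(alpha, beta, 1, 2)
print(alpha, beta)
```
[4, 3, 6, 2] [29, 34, 31, 21]
[4, 31, 6, 2] [29, 34, 3, 21]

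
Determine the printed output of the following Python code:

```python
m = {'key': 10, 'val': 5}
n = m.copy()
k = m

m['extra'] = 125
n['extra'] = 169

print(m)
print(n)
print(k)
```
{'key': 10, 'val': 5, 'extra': 125}
{'key': 10, 'val': 5, 'extra': 169}
{'key': 10, 'val': 5, 'extra': 125}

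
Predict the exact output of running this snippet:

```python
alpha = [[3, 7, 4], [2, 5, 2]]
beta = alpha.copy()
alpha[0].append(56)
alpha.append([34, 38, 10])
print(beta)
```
[[3, 7, 4, 56], [2, 5, 2]]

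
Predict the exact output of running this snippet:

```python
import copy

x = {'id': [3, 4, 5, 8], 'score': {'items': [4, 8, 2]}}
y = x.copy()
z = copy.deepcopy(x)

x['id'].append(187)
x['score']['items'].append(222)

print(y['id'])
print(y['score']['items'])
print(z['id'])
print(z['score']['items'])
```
[3, 4, 5, 8, 187]
[4, 8, 2, 222]
[3, 4, 5, 8]
[4, 8, 2]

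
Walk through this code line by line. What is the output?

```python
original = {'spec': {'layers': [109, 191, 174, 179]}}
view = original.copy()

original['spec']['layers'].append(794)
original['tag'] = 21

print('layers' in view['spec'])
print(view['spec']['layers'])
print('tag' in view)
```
True
[109, 191, 174, 179, 794]
False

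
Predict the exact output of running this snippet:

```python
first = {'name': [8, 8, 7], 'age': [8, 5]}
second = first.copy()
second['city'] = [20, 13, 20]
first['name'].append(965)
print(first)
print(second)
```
{'name': [8, 8, 7, 965], 'age': [8, 5]}
{'name': [8, 8, 7, 965], 'age': [8, 5], 'city': [20, 13, 20]}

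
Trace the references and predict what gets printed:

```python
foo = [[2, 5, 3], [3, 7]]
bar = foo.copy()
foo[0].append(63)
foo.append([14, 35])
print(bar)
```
[[2, 5, 3, 63], [3, 7]]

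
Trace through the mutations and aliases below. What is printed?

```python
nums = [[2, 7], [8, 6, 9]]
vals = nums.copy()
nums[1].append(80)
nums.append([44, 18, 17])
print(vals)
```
[[2, 7], [8, 6, 9, 80]]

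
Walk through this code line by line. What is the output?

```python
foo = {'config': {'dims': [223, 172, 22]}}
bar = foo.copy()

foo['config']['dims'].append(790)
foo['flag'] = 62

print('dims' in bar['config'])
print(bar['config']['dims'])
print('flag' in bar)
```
True
[223, 172, 22, 790]
False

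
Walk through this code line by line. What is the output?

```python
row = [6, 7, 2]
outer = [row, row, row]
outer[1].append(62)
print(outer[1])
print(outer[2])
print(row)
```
[6, 7, 2, 62]
[6, 7, 2, 62]
[6, 7, 2, 62]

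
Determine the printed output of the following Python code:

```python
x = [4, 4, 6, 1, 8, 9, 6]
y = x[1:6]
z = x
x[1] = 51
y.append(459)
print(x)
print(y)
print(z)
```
[4, 51, 6, 1, 8, 9, 6]
[4, 6, 1, 8, 9, 459]
[4, 51, 6, 1, 8, 9, 6]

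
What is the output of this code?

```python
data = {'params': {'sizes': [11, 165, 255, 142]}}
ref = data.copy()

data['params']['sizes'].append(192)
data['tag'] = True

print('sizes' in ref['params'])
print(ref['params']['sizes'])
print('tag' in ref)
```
True
[11, 165, 255, 142, 192]
False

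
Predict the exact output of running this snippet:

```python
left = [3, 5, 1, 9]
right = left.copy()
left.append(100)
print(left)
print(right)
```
[3, 5, 1, 9, 100]
[3, 5, 1, 9]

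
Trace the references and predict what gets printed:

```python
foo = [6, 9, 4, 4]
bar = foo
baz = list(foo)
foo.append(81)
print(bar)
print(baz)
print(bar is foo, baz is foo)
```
[6, 9, 4, 4, 81]
[6, 9, 4, 4]
True False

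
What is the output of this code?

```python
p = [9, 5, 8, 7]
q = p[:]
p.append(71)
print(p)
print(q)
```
[9, 5, 8, 7, 71]
[9, 5, 8, 7]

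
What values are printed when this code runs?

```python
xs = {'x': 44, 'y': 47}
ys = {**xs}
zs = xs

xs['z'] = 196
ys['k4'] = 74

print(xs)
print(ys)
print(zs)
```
{'x': 44, 'y': 47, 'z': 196}
{'x': 44, 'y': 47, 'k4': 74}
{'x': 44, 'y': 47, 'z': 196}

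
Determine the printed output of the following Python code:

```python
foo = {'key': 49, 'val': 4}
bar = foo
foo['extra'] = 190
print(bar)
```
{'key': 49, 'val': 4, 'extra': 190}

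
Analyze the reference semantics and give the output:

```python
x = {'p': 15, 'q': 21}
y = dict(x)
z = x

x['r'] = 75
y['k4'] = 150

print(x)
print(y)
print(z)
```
{'p': 15, 'q': 21, 'r': 75}
{'p': 15, 'q': 21, 'k4': 150}
{'p': 15, 'q': 21, 'r': 75}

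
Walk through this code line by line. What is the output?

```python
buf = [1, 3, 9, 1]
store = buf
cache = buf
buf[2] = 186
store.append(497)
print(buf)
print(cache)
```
[1, 3, 186, 1, 497]
[1, 3, 186, 1, 497]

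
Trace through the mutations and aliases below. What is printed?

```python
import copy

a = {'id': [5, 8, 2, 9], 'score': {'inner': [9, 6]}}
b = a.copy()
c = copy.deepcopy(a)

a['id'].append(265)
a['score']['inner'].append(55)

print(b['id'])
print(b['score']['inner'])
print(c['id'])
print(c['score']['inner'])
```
[5, 8, 2, 9, 265]
[9, 6, 55]
[5, 8, 2, 9]
[9, 6]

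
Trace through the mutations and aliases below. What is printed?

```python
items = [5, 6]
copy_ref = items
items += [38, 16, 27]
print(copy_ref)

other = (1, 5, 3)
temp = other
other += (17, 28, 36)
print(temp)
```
[5, 6, 38, 16, 27]
(1, 5, 3)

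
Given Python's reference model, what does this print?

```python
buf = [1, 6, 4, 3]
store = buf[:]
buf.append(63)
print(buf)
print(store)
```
[1, 6, 4, 3, 63]
[1, 6, 4, 3]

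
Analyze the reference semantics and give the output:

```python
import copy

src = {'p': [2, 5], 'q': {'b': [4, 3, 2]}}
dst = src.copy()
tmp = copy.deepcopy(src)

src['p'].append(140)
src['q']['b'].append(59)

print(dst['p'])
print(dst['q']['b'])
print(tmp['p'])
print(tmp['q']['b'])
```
[2, 5, 140]
[4, 3, 2, 59]
[2, 5]
[4, 3, 2]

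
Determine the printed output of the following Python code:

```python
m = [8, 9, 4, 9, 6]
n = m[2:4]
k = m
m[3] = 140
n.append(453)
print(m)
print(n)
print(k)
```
[8, 9, 4, 140, 6]
[4, 9, 453]
[8, 9, 4, 140, 6]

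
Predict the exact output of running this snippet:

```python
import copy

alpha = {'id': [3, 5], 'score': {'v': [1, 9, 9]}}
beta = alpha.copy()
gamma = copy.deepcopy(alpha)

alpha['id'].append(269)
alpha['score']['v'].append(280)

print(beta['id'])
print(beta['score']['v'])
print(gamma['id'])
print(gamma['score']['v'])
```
[3, 5, 269]
[1, 9, 9, 280]
[3, 5]
[1, 9, 9]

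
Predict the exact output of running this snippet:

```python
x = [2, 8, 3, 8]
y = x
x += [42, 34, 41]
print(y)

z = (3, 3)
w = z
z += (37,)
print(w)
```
[2, 8, 3, 8, 42, 34, 41]
(3, 3)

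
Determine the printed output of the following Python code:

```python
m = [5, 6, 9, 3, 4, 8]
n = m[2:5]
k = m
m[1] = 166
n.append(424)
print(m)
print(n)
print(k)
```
[5, 166, 9, 3, 4, 8]
[9, 3, 4, 424]
[5, 166, 9, 3, 4, 8]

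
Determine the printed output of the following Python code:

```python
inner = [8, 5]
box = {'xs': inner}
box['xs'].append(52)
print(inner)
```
[8, 5, 52]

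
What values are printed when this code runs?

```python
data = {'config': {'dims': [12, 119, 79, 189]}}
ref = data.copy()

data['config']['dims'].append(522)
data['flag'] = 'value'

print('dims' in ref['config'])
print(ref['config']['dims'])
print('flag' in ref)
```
True
[12, 119, 79, 189, 522]
False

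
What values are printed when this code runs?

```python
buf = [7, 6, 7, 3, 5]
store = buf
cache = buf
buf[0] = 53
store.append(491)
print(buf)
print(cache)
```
[53, 6, 7, 3, 5, 491]
[53, 6, 7, 3, 5, 491]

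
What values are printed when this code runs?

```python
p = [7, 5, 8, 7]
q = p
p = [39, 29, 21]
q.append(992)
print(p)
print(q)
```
[39, 29, 21]
[7, 5, 8, 7, 992]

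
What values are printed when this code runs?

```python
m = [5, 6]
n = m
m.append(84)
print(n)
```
[5, 6, 84]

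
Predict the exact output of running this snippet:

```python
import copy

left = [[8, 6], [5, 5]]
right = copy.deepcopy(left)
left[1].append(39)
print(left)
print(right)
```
[[8, 6], [5, 5, 39]]
[[8, 6], [5, 5]]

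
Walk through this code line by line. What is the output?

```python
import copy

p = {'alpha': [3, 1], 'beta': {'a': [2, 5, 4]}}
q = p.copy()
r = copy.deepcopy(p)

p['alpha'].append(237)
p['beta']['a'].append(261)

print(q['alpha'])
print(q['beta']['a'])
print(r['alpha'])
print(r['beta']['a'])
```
[3, 1, 237]
[2, 5, 4, 261]
[3, 1]
[2, 5, 4]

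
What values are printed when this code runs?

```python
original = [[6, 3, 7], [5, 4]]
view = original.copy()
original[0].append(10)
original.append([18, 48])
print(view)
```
[[6, 3, 7, 10], [5, 4]]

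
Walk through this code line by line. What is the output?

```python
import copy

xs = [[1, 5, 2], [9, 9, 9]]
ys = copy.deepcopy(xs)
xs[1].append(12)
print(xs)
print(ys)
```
[[1, 5, 2], [9, 9, 9, 12]]
[[1, 5, 2], [9, 9, 9]]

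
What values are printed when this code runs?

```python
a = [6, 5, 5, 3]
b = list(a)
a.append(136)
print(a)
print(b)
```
[6, 5, 5, 3, 136]
[6, 5, 5, 3]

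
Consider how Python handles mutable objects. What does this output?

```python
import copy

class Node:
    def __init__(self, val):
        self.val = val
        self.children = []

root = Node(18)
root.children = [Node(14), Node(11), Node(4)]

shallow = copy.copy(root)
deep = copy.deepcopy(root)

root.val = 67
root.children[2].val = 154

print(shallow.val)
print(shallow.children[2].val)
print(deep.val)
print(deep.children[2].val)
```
18
154
18
4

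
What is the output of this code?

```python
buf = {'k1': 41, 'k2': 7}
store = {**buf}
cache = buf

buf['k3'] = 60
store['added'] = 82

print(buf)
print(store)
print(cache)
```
{'k1': 41, 'k2': 7, 'k3': 60}
{'k1': 41, 'k2': 7, 'added': 82}
{'k1': 41, 'k2': 7, 'k3': 60}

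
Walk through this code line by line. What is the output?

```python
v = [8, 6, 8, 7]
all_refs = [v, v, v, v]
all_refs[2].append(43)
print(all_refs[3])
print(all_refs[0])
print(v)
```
[8, 6, 8, 7, 43]
[8, 6, 8, 7, 43]
[8, 6, 8, 7, 43]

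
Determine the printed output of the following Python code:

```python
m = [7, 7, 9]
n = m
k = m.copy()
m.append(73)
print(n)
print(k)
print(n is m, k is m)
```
[7, 7, 9, 73]
[7, 7, 9]
True False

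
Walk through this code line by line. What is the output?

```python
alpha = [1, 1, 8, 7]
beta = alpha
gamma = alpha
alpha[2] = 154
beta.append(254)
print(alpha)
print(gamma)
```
[1, 1, 154, 7, 254]
[1, 1, 154, 7, 254]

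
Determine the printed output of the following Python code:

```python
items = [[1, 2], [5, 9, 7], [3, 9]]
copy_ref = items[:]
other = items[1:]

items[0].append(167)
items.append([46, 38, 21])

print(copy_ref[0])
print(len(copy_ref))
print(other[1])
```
[1, 2, 167]
3
[3, 9]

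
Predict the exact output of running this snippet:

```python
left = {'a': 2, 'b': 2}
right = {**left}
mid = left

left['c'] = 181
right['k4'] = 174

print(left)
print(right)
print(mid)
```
{'a': 2, 'b': 2, 'c': 181}
{'a': 2, 'b': 2, 'k4': 174}
{'a': 2, 'b': 2, 'c': 181}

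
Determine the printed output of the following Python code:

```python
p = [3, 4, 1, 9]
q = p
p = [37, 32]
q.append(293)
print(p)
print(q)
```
[37, 32]
[3, 4, 1, 9, 293]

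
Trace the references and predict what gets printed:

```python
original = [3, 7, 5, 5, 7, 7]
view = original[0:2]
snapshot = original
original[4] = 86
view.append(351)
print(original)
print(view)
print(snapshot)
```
[3, 7, 5, 5, 86, 7]
[3, 7, 351]
[3, 7, 5, 5, 86, 7]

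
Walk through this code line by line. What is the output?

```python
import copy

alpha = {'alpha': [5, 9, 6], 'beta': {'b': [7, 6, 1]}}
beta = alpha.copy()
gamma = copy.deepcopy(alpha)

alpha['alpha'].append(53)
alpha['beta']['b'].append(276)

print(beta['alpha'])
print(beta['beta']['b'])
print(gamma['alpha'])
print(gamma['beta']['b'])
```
[5, 9, 6, 53]
[7, 6, 1, 276]
[5, 9, 6]
[7, 6, 1]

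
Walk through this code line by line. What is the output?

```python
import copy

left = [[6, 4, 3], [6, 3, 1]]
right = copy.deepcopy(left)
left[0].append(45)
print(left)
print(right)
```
[[6, 4, 3, 45], [6, 3, 1]]
[[6, 4, 3], [6, 3, 1]]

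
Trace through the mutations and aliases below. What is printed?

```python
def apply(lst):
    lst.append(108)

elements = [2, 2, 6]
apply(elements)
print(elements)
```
[2, 2, 6, 108]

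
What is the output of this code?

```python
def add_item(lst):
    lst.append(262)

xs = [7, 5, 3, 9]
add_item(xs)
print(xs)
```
[7, 5, 3, 9, 262]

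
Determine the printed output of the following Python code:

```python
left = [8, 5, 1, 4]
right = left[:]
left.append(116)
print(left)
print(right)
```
[8, 5, 1, 4, 116]
[8, 5, 1, 4]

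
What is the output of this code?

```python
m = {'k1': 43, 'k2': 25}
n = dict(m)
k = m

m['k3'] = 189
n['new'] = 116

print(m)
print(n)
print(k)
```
{'k1': 43, 'k2': 25, 'k3': 189}
{'k1': 43, 'k2': 25, 'new': 116}
{'k1': 43, 'k2': 25, 'k3': 189}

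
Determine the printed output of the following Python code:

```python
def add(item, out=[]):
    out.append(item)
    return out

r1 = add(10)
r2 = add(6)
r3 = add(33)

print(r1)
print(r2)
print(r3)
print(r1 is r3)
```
[10, 6, 33]
[10, 6, 33]
[10, 6, 33]
True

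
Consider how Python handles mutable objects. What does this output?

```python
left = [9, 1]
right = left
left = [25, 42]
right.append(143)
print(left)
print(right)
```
[25, 42]
[9, 1, 143]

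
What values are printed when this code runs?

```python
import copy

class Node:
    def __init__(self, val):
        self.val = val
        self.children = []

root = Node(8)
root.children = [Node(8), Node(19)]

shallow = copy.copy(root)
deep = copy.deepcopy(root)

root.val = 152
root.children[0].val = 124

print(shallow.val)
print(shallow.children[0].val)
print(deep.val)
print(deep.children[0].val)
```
8
124
8
8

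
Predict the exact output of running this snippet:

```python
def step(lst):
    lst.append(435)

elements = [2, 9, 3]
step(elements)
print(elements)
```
[2, 9, 3, 435]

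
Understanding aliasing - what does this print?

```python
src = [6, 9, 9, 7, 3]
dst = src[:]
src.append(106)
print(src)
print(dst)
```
[6, 9, 9, 7, 3, 106]
[6, 9, 9, 7, 3]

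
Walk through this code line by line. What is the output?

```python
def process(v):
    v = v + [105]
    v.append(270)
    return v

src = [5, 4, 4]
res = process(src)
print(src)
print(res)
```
[5, 4, 4]
[5, 4, 4, 105, 270]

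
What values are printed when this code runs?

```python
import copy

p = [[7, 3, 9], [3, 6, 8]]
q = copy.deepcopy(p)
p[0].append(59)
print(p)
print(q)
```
[[7, 3, 9, 59], [3, 6, 8]]
[[7, 3, 9], [3, 6, 8]]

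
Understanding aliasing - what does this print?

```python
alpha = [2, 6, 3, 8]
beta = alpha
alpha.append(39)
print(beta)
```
[2, 6, 3, 8, 39]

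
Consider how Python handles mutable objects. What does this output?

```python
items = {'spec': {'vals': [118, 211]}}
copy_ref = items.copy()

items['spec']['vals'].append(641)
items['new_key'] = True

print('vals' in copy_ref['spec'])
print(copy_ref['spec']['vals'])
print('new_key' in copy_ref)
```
True
[118, 211, 641]
False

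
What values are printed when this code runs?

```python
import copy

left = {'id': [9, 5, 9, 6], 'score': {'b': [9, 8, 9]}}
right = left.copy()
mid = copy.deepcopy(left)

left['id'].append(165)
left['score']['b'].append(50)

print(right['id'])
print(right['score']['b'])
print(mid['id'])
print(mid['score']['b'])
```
[9, 5, 9, 6, 165]
[9, 8, 9, 50]
[9, 5, 9, 6]
[9, 8, 9]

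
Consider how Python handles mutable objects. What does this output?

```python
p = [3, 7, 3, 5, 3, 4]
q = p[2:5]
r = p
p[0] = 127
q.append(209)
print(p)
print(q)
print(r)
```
[127, 7, 3, 5, 3, 4]
[3, 5, 3, 209]
[127, 7, 3, 5, 3, 4]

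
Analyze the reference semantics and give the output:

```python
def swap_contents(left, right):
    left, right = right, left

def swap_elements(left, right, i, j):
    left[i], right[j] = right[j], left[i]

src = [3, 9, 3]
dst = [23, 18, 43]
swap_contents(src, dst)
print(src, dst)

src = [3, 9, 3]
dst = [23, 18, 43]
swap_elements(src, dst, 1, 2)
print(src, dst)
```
[3, 9, 3] [23, 18, 43]
[3, 43, 3] [23, 18, 9]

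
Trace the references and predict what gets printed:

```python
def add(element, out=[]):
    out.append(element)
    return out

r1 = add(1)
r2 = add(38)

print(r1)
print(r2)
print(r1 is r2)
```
[1, 38]
[1, 38]
True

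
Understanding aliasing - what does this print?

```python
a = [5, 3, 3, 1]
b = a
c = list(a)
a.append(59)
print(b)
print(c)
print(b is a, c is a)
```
[5, 3, 3, 1, 59]
[5, 3, 3, 1]
True False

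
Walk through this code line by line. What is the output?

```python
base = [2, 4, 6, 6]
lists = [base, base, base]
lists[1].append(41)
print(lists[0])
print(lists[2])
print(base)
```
[2, 4, 6, 6, 41]
[2, 4, 6, 6, 41]
[2, 4, 6, 6, 41]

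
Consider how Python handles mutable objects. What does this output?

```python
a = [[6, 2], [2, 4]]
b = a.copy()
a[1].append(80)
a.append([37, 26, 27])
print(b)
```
[[6, 2], [2, 4, 80]]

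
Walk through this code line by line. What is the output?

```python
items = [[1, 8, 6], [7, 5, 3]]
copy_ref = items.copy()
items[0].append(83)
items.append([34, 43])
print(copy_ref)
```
[[1, 8, 6, 83], [7, 5, 3]]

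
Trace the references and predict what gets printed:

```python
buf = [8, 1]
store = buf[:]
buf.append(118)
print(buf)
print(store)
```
[8, 1, 118]
[8, 1]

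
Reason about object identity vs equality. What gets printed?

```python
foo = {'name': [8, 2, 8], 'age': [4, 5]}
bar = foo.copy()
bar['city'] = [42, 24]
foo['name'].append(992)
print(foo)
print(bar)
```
{'name': [8, 2, 8, 992], 'age': [4, 5]}
{'name': [8, 2, 8, 992], 'age': [4, 5], 'city': [42, 24]}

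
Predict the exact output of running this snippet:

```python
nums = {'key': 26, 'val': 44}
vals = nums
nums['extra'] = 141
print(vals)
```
{'key': 26, 'val': 44, 'extra': 141}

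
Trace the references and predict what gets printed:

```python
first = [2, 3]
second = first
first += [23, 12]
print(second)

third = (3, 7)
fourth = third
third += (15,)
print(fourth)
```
[2, 3, 23, 12]
(3, 7)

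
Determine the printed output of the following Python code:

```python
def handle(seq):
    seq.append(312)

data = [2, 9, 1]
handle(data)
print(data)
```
[2, 9, 1, 312]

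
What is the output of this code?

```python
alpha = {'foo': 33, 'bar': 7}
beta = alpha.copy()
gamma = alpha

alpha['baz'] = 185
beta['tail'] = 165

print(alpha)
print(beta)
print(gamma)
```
{'foo': 33, 'bar': 7, 'baz': 185}
{'foo': 33, 'bar': 7, 'tail': 165}
{'foo': 33, 'bar': 7, 'baz': 185}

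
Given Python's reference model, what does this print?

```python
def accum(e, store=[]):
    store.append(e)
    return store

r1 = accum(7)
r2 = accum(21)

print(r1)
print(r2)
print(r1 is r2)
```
[7, 21]
[7, 21]
True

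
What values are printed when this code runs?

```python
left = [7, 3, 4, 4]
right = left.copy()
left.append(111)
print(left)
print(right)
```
[7, 3, 4, 4, 111]
[7, 3, 4, 4]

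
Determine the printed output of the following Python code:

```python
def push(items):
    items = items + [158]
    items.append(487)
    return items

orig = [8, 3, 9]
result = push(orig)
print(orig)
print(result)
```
[8, 3, 9]
[8, 3, 9, 158, 487]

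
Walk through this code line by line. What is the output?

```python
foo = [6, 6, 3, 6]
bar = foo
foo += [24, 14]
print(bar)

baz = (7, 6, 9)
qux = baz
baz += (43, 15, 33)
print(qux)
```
[6, 6, 3, 6, 24, 14]
(7, 6, 9)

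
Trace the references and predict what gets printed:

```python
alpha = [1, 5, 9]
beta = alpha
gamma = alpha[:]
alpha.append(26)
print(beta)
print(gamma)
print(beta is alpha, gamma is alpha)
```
[1, 5, 9, 26]
[1, 5, 9]
True False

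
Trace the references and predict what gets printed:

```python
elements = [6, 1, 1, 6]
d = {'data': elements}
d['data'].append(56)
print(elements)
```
[6, 1, 1, 6, 56]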